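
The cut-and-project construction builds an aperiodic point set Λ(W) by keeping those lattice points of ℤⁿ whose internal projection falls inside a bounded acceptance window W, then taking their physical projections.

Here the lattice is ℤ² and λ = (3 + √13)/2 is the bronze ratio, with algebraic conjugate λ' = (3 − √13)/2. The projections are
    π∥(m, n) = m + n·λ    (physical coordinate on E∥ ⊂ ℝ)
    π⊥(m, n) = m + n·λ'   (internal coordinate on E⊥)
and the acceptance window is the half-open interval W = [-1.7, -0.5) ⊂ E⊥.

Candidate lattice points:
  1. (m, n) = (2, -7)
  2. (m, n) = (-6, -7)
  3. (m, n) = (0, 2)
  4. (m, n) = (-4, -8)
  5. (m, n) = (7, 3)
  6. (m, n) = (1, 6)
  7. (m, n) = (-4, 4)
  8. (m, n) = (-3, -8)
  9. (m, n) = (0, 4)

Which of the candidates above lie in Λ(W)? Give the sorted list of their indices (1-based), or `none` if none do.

Compute λ' = (3−√13)/2 = -0.3028, so π⊥(m,n) = m -0.3028·n.
#1 (2,-7): internal coord 2 + (-7)·λ' = +4.1194; +4.1194 ∉ [-1.7, -0.5) → out
#2 (-6,-7): internal coord -6 + (-7)·λ' = -3.8806; -3.8806 ∉ [-1.7, -0.5) → out
#3 (0,2): internal coord 0 + (2)·λ' = -0.6056; -0.6056 ∈ [-1.7, -0.5) → IN Λ
#4 (-4,-8): internal coord -4 + (-8)·λ' = -1.5778; -1.5778 ∈ [-1.7, -0.5) → IN Λ
#5 (7,3): internal coord 7 + (3)·λ' = +6.0917; +6.0917 ∉ [-1.7, -0.5) → out
#6 (1,6): internal coord 1 + (6)·λ' = -0.8167; -0.8167 ∈ [-1.7, -0.5) → IN Λ
#7 (-4,4): internal coord -4 + (4)·λ' = -5.2111; -5.2111 ∉ [-1.7, -0.5) → out
#8 (-3,-8): internal coord -3 + (-8)·λ' = -0.5778; -0.5778 ∈ [-1.7, -0.5) → IN Λ
#9 (0,4): internal coord 0 + (4)·λ' = -1.2111; -1.2111 ∈ [-1.7, -0.5) → IN Λ

3, 4, 6, 8, 9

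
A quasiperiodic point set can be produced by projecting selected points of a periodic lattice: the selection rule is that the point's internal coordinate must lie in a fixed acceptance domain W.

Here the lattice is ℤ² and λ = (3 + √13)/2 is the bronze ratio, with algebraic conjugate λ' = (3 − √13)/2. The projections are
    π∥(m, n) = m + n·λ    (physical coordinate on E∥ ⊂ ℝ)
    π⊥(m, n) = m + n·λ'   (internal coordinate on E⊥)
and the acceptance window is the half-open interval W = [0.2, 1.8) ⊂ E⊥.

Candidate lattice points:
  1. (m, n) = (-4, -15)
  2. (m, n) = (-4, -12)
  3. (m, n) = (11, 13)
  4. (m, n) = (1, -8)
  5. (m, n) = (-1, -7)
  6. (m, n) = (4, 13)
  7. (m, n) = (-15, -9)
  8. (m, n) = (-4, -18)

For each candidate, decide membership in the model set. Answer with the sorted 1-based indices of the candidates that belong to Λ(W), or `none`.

1, 5, 8

Numerically λ ≈ 3.30278 and λ' = −1/λ ≈ -0.30278.
#1 (-4,-15): internal coord -4 + (-15)·λ' = +0.54163; +0.54163 ∈ [0.2, 1.8) → IN Λ
#2 (-4,-12): internal coord -4 + (-12)·λ' = -0.36669; -0.36669 ∉ [0.2, 1.8) → out
#3 (11,13): internal coord 11 + (13)·λ' = +7.06392; +7.06392 ∉ [0.2, 1.8) → out
#4 (1,-8): internal coord 1 + (-8)·λ' = +3.42221; +3.42221 ∉ [0.2, 1.8) → out
#5 (-1,-7): internal coord -1 + (-7)·λ' = +1.11943; +1.11943 ∈ [0.2, 1.8) → IN Λ
#6 (4,13): internal coord 4 + (13)·λ' = +0.06392; +0.06392 ∉ [0.2, 1.8) → out
#7 (-15,-9): internal coord -15 + (-9)·λ' = -12.27502; -12.27502 ∉ [0.2, 1.8) → out
#8 (-4,-18): internal coord -4 + (-18)·λ' = +1.44996; +1.44996 ∈ [0.2, 1.8) → IN Λ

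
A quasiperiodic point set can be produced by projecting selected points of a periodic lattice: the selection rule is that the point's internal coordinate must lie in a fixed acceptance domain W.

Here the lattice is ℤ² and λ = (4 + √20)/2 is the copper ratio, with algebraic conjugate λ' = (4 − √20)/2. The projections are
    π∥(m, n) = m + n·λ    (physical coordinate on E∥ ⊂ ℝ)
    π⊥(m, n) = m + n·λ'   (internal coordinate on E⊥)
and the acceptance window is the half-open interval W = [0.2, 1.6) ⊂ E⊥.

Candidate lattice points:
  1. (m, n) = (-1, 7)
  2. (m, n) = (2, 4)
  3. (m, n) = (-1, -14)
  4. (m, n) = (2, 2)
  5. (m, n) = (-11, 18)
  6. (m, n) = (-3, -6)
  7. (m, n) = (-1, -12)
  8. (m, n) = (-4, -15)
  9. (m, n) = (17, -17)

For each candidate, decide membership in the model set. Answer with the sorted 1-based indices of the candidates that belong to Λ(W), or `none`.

Numerically λ ≈ 4.23607 and λ' = −1/λ ≈ -0.23607.
#1 (-1,7): internal coord -1 + (7)·λ' = -2.65248; -2.65248 ∉ [0.2, 1.6) → out
#2 (2,4): internal coord 2 + (4)·λ' = +1.05573; +1.05573 ∈ [0.2, 1.6) → IN Λ
#3 (-1,-14): internal coord -1 + (-14)·λ' = +2.30495; +2.30495 ∉ [0.2, 1.6) → out
#4 (2,2): internal coord 2 + (2)·λ' = +1.52786; +1.52786 ∈ [0.2, 1.6) → IN Λ
#5 (-11,18): internal coord -11 + (18)·λ' = -15.24922; -15.24922 ∉ [0.2, 1.6) → out
#6 (-3,-6): internal coord -3 + (-6)·λ' = -1.58359; -1.58359 ∉ [0.2, 1.6) → out
#7 (-1,-12): internal coord -1 + (-12)·λ' = +1.83282; +1.83282 ∉ [0.2, 1.6) → out
#8 (-4,-15): internal coord -4 + (-15)·λ' = -0.45898; -0.45898 ∉ [0.2, 1.6) → out
#9 (17,-17): internal coord 17 + (-17)·λ' = +21.01316; +21.01316 ∉ [0.2, 1.6) → out

2, 4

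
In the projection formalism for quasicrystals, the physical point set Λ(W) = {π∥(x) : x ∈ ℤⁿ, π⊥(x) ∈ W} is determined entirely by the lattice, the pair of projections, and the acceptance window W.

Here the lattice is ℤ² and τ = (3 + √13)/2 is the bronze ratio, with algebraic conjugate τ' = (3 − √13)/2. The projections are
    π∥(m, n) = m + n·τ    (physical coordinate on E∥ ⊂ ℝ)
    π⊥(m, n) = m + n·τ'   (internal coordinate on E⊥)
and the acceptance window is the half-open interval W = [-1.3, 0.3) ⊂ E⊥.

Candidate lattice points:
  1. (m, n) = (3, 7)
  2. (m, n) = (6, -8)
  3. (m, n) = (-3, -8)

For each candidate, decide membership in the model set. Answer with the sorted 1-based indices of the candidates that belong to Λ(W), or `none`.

3

τ' = (3−√13)/2 ≈ -0.302776.
[1] lift (3,7): star map gives 0.880571; window check -1.3 ≤ 0.880571 < 0.3 is false → out
[2] lift (6,-8): star map gives 8.422205; window check -1.3 ≤ 8.422205 < 0.3 is false → out
[3] lift (-3,-8): star map gives -0.577795; window check -1.3 ≤ -0.577795 < 0.3 is true → IN Λ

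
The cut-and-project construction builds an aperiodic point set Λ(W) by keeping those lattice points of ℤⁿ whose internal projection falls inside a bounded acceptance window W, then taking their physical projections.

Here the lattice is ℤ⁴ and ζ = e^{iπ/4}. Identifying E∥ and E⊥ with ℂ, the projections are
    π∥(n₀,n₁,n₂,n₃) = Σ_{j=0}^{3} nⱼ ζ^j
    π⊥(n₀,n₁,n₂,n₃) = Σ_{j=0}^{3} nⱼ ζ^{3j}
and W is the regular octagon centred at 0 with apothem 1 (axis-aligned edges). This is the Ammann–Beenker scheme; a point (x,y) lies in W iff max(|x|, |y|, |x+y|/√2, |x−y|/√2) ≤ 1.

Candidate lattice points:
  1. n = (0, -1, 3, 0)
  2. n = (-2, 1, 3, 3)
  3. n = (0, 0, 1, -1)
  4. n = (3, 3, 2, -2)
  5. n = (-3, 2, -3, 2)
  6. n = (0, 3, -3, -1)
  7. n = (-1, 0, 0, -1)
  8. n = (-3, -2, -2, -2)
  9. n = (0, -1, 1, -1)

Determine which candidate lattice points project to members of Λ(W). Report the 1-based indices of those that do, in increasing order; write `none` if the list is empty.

Internal map: ζ^{3j} for j=0..3 gives (1,0), (−√2/2,√2/2), (0,−1), (√2/2,√2/2).
candidate 1: n = (0, -1, 3, 0) → π⊥ ≈ (+0.7071, -3.7071); max(|x|,|y|,|x±y|/√2) = 3.7071 > 1 ⇒ ∉ W
candidate 2: n = (-2, 1, 3, 3) → π⊥ ≈ (-0.5858, -0.1716); max(|x|,|y|,|x±y|/√2) = 0.5858 ≤ 1 ⇒ ∈ W
candidate 3: n = (0, 0, 1, -1) → π⊥ ≈ (-0.7071, -1.7071); max(|x|,|y|,|x±y|/√2) = 1.7071 > 1 ⇒ ∉ W
candidate 4: n = (3, 3, 2, -2) → π⊥ ≈ (-0.5355, -1.2929); max(|x|,|y|,|x±y|/√2) = 1.2929 > 1 ⇒ ∉ W
candidate 5: n = (-3, 2, -3, 2) → π⊥ ≈ (-3.0000, +5.8284); max(|x|,|y|,|x±y|/√2) = 6.2426 > 1 ⇒ ∉ W
candidate 6: n = (0, 3, -3, -1) → π⊥ ≈ (-2.8284, +4.4142); max(|x|,|y|,|x±y|/√2) = 5.1213 > 1 ⇒ ∉ W
candidate 7: n = (-1, 0, 0, -1) → π⊥ ≈ (-1.7071, -0.7071); max(|x|,|y|,|x±y|/√2) = 1.7071 > 1 ⇒ ∉ W
candidate 8: n = (-3, -2, -2, -2) → π⊥ ≈ (-3.0000, -0.8284); max(|x|,|y|,|x±y|/√2) = 3.0000 > 1 ⇒ ∉ W
candidate 9: n = (0, -1, 1, -1) → π⊥ ≈ (+0.0000, -2.4142); max(|x|,|y|,|x±y|/√2) = 2.4142 > 1 ⇒ ∉ W

2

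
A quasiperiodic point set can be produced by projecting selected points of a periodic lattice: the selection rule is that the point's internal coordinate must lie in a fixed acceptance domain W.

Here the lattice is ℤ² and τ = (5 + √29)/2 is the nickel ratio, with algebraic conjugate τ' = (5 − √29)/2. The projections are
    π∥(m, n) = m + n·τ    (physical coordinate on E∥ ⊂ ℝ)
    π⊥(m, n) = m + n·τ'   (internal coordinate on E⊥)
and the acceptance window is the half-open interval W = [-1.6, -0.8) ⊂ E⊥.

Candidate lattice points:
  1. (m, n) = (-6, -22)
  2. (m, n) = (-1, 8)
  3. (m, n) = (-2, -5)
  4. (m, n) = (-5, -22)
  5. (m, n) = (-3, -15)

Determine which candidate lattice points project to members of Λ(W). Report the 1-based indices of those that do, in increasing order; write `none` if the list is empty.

3

τ' = (5−√29)/2 ≈ -0.19258.
#1 (-6,-22): internal coord -6 + (-22)·τ' = -1.76319; -1.76319 ∉ [-1.6, -0.8) → out
#2 (-1,8): internal coord -1 + (8)·τ' = -2.54066; -2.54066 ∉ [-1.6, -0.8) → out
#3 (-2,-5): internal coord -2 + (-5)·τ' = -1.03709; -1.03709 ∈ [-1.6, -0.8) → IN Λ
#4 (-5,-22): internal coord -5 + (-22)·τ' = -0.76319; -0.76319 ∉ [-1.6, -0.8) → out
#5 (-3,-15): internal coord -3 + (-15)·τ' = -0.11126; -0.11126 ∉ [-1.6, -0.8) → out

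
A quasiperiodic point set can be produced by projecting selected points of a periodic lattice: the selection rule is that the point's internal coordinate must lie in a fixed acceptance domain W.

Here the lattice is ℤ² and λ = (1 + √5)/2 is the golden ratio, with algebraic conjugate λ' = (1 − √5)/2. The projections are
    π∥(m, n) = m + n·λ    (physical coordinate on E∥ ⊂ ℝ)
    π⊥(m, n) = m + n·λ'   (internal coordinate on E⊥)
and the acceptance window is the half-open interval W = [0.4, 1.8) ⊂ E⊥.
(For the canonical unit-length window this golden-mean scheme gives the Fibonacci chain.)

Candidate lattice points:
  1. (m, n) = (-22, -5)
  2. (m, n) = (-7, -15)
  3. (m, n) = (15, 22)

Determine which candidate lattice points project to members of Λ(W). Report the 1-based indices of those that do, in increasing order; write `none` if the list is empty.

3

Numerically λ ≈ 1.61803 and λ' = −1/λ ≈ -0.61803.
candidate 1: (m,n)=(-22,-5) → π∥ = -22-5·λ ≈ -30.09017, π⊥ = -22-5·λ' ≈ -18.90983 ∉ [0.4, 1.8) ⇒ out
candidate 2: (m,n)=(-7,-15) → π∥ = -7-15·λ ≈ -31.27051, π⊥ = -7-15·λ' ≈ 2.27051 ∉ [0.4, 1.8) ⇒ out
candidate 3: (m,n)=(15,22) → π∥ = 15+22·λ ≈ 50.59675, π⊥ = 15+22·λ' ≈ 1.40325 ∈ [0.4, 1.8) ⇒ IN Λ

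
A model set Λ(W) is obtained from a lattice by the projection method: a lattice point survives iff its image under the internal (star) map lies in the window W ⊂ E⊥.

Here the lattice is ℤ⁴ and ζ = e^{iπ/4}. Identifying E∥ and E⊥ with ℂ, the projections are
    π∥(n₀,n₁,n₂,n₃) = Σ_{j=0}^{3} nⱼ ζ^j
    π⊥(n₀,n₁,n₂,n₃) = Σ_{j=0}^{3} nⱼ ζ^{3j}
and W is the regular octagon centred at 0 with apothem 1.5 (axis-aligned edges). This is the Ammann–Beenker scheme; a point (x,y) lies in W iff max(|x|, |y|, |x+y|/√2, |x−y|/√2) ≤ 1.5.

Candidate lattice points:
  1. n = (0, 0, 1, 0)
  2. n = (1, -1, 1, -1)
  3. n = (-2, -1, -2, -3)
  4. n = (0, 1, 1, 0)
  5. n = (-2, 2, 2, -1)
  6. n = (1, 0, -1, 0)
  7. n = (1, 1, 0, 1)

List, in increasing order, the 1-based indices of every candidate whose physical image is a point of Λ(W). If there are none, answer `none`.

1, 4, 6

With ζ = e^{iπ/4} the internal vectors are ζ^0,ζ^3,ζ^6,ζ^9.
candidate 1: n = (0, 0, 1, 0) → π⊥ ≈ (+0.000000, -1.000000); max(|x|,|y|,|x±y|/√2) = 1.000000 ≤ 1.5 ⇒ ∈ W
candidate 2: n = (1, -1, 1, -1) → π⊥ ≈ (+1.000000, -2.414214); max(|x|,|y|,|x±y|/√2) = 2.414214 > 1.5 ⇒ ∉ W
candidate 3: n = (-2, -1, -2, -3) → π⊥ ≈ (-3.414214, -0.828427); max(|x|,|y|,|x±y|/√2) = 3.414214 > 1.5 ⇒ ∉ W
candidate 4: n = (0, 1, 1, 0) → π⊥ ≈ (-0.707107, -0.292893); max(|x|,|y|,|x±y|/√2) = 0.707107 ≤ 1.5 ⇒ ∈ W
candidate 5: n = (-2, 2, 2, -1) → π⊥ ≈ (-4.121320, -1.292893); max(|x|,|y|,|x±y|/√2) = 4.121320 > 1.5 ⇒ ∉ W
candidate 6: n = (1, 0, -1, 0) → π⊥ ≈ (+1.000000, +1.000000); max(|x|,|y|,|x±y|/√2) = 1.414214 ≤ 1.5 ⇒ ∈ W
candidate 7: n = (1, 1, 0, 1) → π⊥ ≈ (+1.000000, +1.414214); max(|x|,|y|,|x±y|/√2) = 1.707107 > 1.5 ⇒ ∉ W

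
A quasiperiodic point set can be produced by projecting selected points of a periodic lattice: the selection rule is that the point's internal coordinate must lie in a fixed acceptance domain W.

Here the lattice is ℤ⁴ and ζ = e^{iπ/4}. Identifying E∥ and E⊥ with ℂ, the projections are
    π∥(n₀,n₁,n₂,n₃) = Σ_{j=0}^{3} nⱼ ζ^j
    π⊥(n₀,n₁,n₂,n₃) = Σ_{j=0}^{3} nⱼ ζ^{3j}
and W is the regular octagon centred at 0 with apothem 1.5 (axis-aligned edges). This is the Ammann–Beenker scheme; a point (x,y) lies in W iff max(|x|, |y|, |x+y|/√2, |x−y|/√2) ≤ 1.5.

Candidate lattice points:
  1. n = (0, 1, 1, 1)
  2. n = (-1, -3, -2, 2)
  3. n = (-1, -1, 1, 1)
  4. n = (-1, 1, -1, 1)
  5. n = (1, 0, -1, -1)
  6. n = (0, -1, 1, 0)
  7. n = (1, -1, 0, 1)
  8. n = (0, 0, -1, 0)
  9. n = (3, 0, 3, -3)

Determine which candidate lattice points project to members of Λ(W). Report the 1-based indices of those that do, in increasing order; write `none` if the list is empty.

1, 3, 5, 8

With ζ = e^{iπ/4} the internal vectors are ζ^0,ζ^3,ζ^6,ζ^9.
candidate 1: n = (0, 1, 1, 1) → π⊥ ≈ (+0.000000, +0.414214); max(|x|,|y|,|x±y|/√2) = 0.414214 ≤ 1.5 ⇒ ∈ W
candidate 2: n = (-1, -3, -2, 2) → π⊥ ≈ (+2.535534, +1.292893); max(|x|,|y|,|x±y|/√2) = 2.707107 > 1.5 ⇒ ∉ W
candidate 3: n = (-1, -1, 1, 1) → π⊥ ≈ (+0.414214, -1.000000); max(|x|,|y|,|x±y|/√2) = 1.000000 ≤ 1.5 ⇒ ∈ W
candidate 4: n = (-1, 1, -1, 1) → π⊥ ≈ (-1.000000, +2.414214); max(|x|,|y|,|x±y|/√2) = 2.414214 > 1.5 ⇒ ∉ W
candidate 5: n = (1, 0, -1, -1) → π⊥ ≈ (+0.292893, +0.292893); max(|x|,|y|,|x±y|/√2) = 0.414214 ≤ 1.5 ⇒ ∈ W
candidate 6: n = (0, -1, 1, 0) → π⊥ ≈ (+0.707107, -1.707107); max(|x|,|y|,|x±y|/√2) = 1.707107 > 1.5 ⇒ ∉ W
candidate 7: n = (1, -1, 0, 1) → π⊥ ≈ (+2.414214, +0.000000); max(|x|,|y|,|x±y|/√2) = 2.414214 > 1.5 ⇒ ∉ W
candidate 8: n = (0, 0, -1, 0) → π⊥ ≈ (+0.000000, +1.000000); max(|x|,|y|,|x±y|/√2) = 1.000000 ≤ 1.5 ⇒ ∈ W
candidate 9: n = (3, 0, 3, -3) → π⊥ ≈ (+0.878680, -5.121320); max(|x|,|y|,|x±y|/√2) = 5.121320 > 1.5 ⇒ ∉ W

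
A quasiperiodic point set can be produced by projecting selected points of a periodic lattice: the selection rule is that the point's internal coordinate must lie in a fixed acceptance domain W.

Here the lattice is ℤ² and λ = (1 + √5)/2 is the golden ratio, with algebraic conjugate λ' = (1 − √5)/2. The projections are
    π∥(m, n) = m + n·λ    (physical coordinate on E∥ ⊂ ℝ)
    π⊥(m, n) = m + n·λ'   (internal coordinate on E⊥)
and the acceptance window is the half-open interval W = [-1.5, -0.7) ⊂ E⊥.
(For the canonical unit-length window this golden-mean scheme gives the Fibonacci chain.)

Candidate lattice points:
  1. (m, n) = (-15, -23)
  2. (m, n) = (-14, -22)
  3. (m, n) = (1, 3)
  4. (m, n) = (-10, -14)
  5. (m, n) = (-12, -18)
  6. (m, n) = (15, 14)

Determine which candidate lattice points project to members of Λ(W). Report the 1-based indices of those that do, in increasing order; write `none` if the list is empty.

Numerically λ ≈ 1.6180 and λ' = −1/λ ≈ -0.6180.
#1 (-15,-23): internal coord -15 + (-23)·λ' = -0.7852; -0.7852 ∈ [-1.5, -0.7) → IN Λ
#2 (-14,-22): internal coord -14 + (-22)·λ' = -0.4033; -0.4033 ∉ [-1.5, -0.7) → out
#3 (1,3): internal coord 1 + (3)·λ' = -0.8541; -0.8541 ∈ [-1.5, -0.7) → IN Λ
#4 (-10,-14): internal coord -10 + (-14)·λ' = -1.3475; -1.3475 ∈ [-1.5, -0.7) → IN Λ
#5 (-12,-18): internal coord -12 + (-18)·λ' = -0.8754; -0.8754 ∈ [-1.5, -0.7) → IN Λ
#6 (15,14): internal coord 15 + (14)·λ' = +6.3475; +6.3475 ∉ [-1.5, -0.7) → out

1, 3, 4, 5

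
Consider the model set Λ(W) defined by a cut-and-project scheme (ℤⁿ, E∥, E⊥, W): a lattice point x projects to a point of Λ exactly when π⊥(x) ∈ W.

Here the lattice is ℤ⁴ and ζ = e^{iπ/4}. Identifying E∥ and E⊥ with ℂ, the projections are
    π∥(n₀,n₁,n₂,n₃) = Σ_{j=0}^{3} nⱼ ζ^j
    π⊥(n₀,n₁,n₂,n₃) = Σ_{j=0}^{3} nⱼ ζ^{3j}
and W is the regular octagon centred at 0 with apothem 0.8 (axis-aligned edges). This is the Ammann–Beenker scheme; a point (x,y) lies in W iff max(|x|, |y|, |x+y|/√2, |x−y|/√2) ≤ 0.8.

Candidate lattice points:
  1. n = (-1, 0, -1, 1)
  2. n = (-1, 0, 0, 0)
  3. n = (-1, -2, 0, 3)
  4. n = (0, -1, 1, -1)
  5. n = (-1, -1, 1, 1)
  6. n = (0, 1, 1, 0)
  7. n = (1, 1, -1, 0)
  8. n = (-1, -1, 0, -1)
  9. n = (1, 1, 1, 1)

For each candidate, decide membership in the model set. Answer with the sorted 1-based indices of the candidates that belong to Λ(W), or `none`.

π⊥(n) = n₀ + n₁ζ³ + n₂ζ⁶ + n₃ζ⁹ where ζ = e^{iπ/4}.
#1 (-1, 0, -1, 1): internal (-0.292893, 1.707107); octagon support 1.707107 vs apothem 0.8 → ∉ W
#2 (-1, 0, 0, 0): internal (-1.000000, 0.000000); octagon support 1.000000 vs apothem 0.8 → ∉ W
#3 (-1, -2, 0, 3): internal (2.535534, 0.707107); octagon support 2.535534 vs apothem 0.8 → ∉ W
#4 (0, -1, 1, -1): internal (0.000000, -2.414214); octagon support 2.414214 vs apothem 0.8 → ∉ W
#5 (-1, -1, 1, 1): internal (0.414214, -1.000000); octagon support 1.000000 vs apothem 0.8 → ∉ W
#6 (0, 1, 1, 0): internal (-0.707107, -0.292893); octagon support 0.707107 vs apothem 0.8 → ∈ W
#7 (1, 1, -1, 0): internal (0.292893, 1.707107); octagon support 1.707107 vs apothem 0.8 → ∉ W
#8 (-1, -1, 0, -1): internal (-1.000000, -1.414214); octagon support 1.707107 vs apothem 0.8 → ∉ W
#9 (1, 1, 1, 1): internal (1.000000, 0.414214); octagon support 1.000000 vs apothem 0.8 → ∉ W

6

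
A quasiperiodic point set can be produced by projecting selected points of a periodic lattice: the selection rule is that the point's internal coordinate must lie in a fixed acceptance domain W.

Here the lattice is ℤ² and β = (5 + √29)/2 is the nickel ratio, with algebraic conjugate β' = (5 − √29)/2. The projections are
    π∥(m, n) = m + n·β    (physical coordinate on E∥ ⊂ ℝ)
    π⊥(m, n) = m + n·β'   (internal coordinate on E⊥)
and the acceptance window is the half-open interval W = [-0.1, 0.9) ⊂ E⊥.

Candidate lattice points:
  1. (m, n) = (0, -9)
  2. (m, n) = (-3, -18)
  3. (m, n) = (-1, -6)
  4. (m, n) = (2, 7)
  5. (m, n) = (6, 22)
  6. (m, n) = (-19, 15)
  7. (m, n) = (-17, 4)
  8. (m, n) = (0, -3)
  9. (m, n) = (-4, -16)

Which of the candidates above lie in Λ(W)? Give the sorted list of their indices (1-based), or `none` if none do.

β' = (5−√29)/2 ≈ -0.192582.
candidate 1: (m,n)=(0,-9) → π∥ = 0-9·β ≈ -46.733242, π⊥ = 0-9·β' ≈ 1.733242 ∉ [-0.1, 0.9) ⇒ out
candidate 2: (m,n)=(-3,-18) → π∥ = -3-18·β ≈ -96.466483, π⊥ = -3-18·β' ≈ 0.466483 ∈ [-0.1, 0.9) ⇒ IN Λ
candidate 3: (m,n)=(-1,-6) → π∥ = -1-6·β ≈ -32.155494, π⊥ = -1-6·β' ≈ 0.155494 ∈ [-0.1, 0.9) ⇒ IN Λ
candidate 4: (m,n)=(2,7) → π∥ = 2+7·β ≈ 38.348077, π⊥ = 2+7·β' ≈ 0.651923 ∈ [-0.1, 0.9) ⇒ IN Λ
candidate 5: (m,n)=(6,22) → π∥ = 6+22·β ≈ 120.236813, π⊥ = 6+22·β' ≈ 1.763187 ∉ [-0.1, 0.9) ⇒ out
candidate 6: (m,n)=(-19,15) → π∥ = -19+15·β ≈ 58.888736, π⊥ = -19+15·β' ≈ -21.888736 ∉ [-0.1, 0.9) ⇒ out
candidate 7: (m,n)=(-17,4) → π∥ = -17+4·β ≈ 3.770330, π⊥ = -17+4·β' ≈ -17.770330 ∉ [-0.1, 0.9) ⇒ out
candidate 8: (m,n)=(0,-3) → π∥ = 0-3·β ≈ -15.577747, π⊥ = 0-3·β' ≈ 0.577747 ∈ [-0.1, 0.9) ⇒ IN Λ
candidate 9: (m,n)=(-4,-16) → π∥ = -4-16·β ≈ -87.081318, π⊥ = -4-16·β' ≈ -0.918682 ∉ [-0.1, 0.9) ⇒ out

2, 3, 4, 8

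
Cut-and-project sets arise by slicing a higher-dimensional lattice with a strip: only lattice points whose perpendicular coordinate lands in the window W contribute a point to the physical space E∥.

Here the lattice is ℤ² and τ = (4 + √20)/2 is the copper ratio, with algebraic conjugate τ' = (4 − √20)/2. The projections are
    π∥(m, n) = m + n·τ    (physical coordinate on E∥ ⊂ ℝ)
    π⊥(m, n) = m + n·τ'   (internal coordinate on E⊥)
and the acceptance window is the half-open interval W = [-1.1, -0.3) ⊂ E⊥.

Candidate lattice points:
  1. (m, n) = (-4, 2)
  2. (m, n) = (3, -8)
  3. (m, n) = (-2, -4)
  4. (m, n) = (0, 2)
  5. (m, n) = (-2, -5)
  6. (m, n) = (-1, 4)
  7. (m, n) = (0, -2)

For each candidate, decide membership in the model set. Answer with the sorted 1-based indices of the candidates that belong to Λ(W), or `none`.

3, 4, 5

Compute τ' = (4−√20)/2 = -0.23607, so π⊥(m,n) = m -0.23607·n.
#1 (-4,2): internal coord -4 + (2)·τ' = -4.47214; -4.47214 ∉ [-1.1, -0.3) → out
#2 (3,-8): internal coord 3 + (-8)·τ' = +4.88854; +4.88854 ∉ [-1.1, -0.3) → out
#3 (-2,-4): internal coord -2 + (-4)·τ' = -1.05573; -1.05573 ∈ [-1.1, -0.3) → IN Λ
#4 (0,2): internal coord 0 + (2)·τ' = -0.47214; -0.47214 ∈ [-1.1, -0.3) → IN Λ
#5 (-2,-5): internal coord -2 + (-5)·τ' = -0.81966; -0.81966 ∈ [-1.1, -0.3) → IN Λ
#6 (-1,4): internal coord -1 + (4)·τ' = -1.94427; -1.94427 ∉ [-1.1, -0.3) → out
#7 (0,-2): internal coord 0 + (-2)·τ' = +0.47214; +0.47214 ∉ [-1.1, -0.3) → out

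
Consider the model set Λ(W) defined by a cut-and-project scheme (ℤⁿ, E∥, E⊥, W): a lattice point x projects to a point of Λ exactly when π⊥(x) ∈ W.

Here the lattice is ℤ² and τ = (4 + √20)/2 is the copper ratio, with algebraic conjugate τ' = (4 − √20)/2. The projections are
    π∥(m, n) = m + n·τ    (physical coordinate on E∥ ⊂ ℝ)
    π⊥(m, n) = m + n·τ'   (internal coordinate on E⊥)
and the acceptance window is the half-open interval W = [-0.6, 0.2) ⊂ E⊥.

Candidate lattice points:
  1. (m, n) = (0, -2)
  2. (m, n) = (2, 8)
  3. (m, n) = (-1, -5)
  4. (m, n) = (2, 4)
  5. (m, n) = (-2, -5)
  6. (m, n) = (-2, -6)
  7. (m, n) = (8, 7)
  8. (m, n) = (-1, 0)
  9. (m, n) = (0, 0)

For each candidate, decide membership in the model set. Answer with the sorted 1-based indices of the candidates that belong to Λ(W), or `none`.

2, 3, 6, 9

Numerically τ ≈ 4.23607 and τ' = −1/τ ≈ -0.23607.
#1 (0,-2): internal coord 0 + (-2)·τ' = +0.47214; +0.47214 ∉ [-0.6, 0.2) → out
#2 (2,8): internal coord 2 + (8)·τ' = +0.11146; +0.11146 ∈ [-0.6, 0.2) → IN Λ
#3 (-1,-5): internal coord -1 + (-5)·τ' = +0.18034; +0.18034 ∈ [-0.6, 0.2) → IN Λ
#4 (2,4): internal coord 2 + (4)·τ' = +1.05573; +1.05573 ∉ [-0.6, 0.2) → out
#5 (-2,-5): internal coord -2 + (-5)·τ' = -0.81966; -0.81966 ∉ [-0.6, 0.2) → out
#6 (-2,-6): internal coord -2 + (-6)·τ' = -0.58359; -0.58359 ∈ [-0.6, 0.2) → IN Λ
#7 (8,7): internal coord 8 + (7)·τ' = +6.34752; +6.34752 ∉ [-0.6, 0.2) → out
#8 (-1,0): internal coord -1 + (0)·τ' = -1.00000; -1.00000 ∉ [-0.6, 0.2) → out
#9 (0,0): internal coord 0 + (0)·τ' = +0.00000; +0.00000 ∈ [-0.6, 0.2) → IN Λ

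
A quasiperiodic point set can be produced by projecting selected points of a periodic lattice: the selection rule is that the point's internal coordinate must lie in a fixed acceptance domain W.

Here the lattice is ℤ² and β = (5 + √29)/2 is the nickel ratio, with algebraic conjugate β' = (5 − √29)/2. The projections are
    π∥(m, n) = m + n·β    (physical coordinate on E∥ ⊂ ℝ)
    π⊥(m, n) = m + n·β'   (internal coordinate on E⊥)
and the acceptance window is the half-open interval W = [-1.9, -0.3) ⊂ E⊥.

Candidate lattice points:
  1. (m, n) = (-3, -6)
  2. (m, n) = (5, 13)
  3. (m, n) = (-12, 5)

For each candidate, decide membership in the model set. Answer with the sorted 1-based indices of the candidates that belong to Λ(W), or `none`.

β' = (5−√29)/2 ≈ -0.19258.
#1 (-3,-6): internal coord -3 + (-6)·β' = -1.84451; -1.84451 ∈ [-1.9, -0.3) → IN Λ
#2 (5,13): internal coord 5 + (13)·β' = +2.49643; +2.49643 ∉ [-1.9, -0.3) → out
#3 (-12,5): internal coord -12 + (5)·β' = -12.96291; -12.96291 ∉ [-1.9, -0.3) → out

1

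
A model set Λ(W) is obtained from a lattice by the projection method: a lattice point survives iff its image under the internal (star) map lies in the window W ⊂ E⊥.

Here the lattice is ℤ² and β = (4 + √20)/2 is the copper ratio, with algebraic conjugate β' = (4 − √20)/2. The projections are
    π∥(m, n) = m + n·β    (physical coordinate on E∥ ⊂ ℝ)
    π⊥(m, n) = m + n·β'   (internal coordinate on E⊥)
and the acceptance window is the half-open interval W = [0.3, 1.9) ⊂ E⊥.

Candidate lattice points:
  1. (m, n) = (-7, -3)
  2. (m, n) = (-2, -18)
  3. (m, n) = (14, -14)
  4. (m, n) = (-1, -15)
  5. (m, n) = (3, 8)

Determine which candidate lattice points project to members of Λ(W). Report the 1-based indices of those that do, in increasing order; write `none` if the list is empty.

5

β' = (4−√20)/2 ≈ -0.23607.
candidate 1: (m,n)=(-7,-3) → π∥ = -7-3·β ≈ -19.70820, π⊥ = -7-3·β' ≈ -6.29180 ∉ [0.3, 1.9) ⇒ out
candidate 2: (m,n)=(-2,-18) → π∥ = -2-18·β ≈ -78.24922, π⊥ = -2-18·β' ≈ 2.24922 ∉ [0.3, 1.9) ⇒ out
candidate 3: (m,n)=(14,-14) → π∥ = 14-14·β ≈ -45.30495, π⊥ = 14-14·β' ≈ 17.30495 ∉ [0.3, 1.9) ⇒ out
candidate 4: (m,n)=(-1,-15) → π∥ = -1-15·β ≈ -64.54102, π⊥ = -1-15·β' ≈ 2.54102 ∉ [0.3, 1.9) ⇒ out
candidate 5: (m,n)=(3,8) → π∥ = 3+8·β ≈ 36.88854, π⊥ = 3+8·β' ≈ 1.11146 ∈ [0.3, 1.9) ⇒ IN Λ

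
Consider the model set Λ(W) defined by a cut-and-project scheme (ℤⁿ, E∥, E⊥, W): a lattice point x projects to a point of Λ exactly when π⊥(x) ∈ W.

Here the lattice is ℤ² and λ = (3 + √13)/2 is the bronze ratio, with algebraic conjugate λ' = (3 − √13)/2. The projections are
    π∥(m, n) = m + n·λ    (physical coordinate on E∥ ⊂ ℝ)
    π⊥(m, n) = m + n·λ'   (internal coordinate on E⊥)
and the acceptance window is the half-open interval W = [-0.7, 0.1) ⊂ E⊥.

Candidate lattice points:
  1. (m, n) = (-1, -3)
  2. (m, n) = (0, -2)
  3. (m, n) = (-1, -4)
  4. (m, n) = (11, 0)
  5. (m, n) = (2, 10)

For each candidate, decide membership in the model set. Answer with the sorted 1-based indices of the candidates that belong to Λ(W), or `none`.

Numerically λ ≈ 3.3028 and λ' = −1/λ ≈ -0.3028.
#1 (-1,-3): internal coord -1 + (-3)·λ' = -0.0917; -0.0917 ∈ [-0.7, 0.1) → IN Λ
#2 (0,-2): internal coord 0 + (-2)·λ' = +0.6056; +0.6056 ∉ [-0.7, 0.1) → out
#3 (-1,-4): internal coord -1 + (-4)·λ' = +0.2111; +0.2111 ∉ [-0.7, 0.1) → out
#4 (11,0): internal coord 11 + (0)·λ' = +11.0000; +11.0000 ∉ [-0.7, 0.1) → out
#5 (2,10): internal coord 2 + (10)·λ' = -1.0278; -1.0278 ∉ [-0.7, 0.1) → out

1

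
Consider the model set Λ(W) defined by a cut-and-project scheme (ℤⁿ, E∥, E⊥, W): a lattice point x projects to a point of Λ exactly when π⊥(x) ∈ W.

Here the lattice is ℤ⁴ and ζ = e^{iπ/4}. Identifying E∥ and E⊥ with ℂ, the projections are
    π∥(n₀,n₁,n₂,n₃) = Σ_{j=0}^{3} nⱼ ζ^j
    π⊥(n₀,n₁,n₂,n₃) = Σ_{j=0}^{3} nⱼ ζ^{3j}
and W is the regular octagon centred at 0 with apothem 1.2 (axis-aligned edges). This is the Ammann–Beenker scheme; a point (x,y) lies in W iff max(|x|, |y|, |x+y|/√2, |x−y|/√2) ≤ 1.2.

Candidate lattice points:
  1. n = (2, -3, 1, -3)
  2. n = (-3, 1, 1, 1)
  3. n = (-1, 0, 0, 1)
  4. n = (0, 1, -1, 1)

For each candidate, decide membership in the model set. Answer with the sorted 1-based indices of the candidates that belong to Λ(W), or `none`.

π⊥(n) = n₀ + n₁ζ³ + n₂ζ⁶ + n₃ζ⁹ where ζ = e^{iπ/4}.
#1 (2, -3, 1, -3): internal (2.000000, -5.242641); octagon support 5.242641 vs apothem 1.2 → ∉ W
#2 (-3, 1, 1, 1): internal (-3.000000, 0.414214); octagon support 3.000000 vs apothem 1.2 → ∉ W
#3 (-1, 0, 0, 1): internal (-0.292893, 0.707107); octagon support 0.707107 vs apothem 1.2 → ∈ W
#4 (0, 1, -1, 1): internal (0.000000, 2.414214); octagon support 2.414214 vs apothem 1.2 → ∉ W

3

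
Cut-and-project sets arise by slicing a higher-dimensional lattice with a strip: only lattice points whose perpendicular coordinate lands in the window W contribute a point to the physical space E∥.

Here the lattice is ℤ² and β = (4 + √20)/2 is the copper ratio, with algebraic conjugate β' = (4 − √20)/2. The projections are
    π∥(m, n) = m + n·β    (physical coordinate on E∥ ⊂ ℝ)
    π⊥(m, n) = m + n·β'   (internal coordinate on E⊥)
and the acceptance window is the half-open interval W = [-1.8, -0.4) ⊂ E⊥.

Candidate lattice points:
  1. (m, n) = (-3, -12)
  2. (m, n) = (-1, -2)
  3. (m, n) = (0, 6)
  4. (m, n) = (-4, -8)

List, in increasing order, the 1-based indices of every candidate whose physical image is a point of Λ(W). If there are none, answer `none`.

Numerically β ≈ 4.23607 and β' = −1/β ≈ -0.23607.
[1] lift (-3,-12): star map gives -0.16718; window check -1.8 ≤ -0.16718 < -0.4 is false → out
[2] lift (-1,-2): star map gives -0.52786; window check -1.8 ≤ -0.52786 < -0.4 is true → IN Λ
[3] lift (0,6): star map gives -1.41641; window check -1.8 ≤ -1.41641 < -0.4 is true → IN Λ
[4] lift (-4,-8): star map gives -2.11146; window check -1.8 ≤ -2.11146 < -0.4 is false → out

2, 3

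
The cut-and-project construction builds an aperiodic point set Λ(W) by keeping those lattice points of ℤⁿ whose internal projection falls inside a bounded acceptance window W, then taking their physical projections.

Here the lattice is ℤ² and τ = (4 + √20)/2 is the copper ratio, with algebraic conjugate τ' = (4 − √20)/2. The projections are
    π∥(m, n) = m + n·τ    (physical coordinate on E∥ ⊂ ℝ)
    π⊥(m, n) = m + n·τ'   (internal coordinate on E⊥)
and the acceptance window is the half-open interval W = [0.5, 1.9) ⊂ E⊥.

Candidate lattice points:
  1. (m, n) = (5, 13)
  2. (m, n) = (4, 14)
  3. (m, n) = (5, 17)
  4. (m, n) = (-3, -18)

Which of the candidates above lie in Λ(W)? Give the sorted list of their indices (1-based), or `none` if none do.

Compute τ' = (4−√20)/2 = -0.236068, so π⊥(m,n) = m -0.236068·n.
[1] lift (5,13): star map gives 1.931116; window check 0.5 ≤ 1.931116 < 1.9 is false → out
[2] lift (4,14): star map gives 0.695048; window check 0.5 ≤ 0.695048 < 1.9 is true → IN Λ
[3] lift (5,17): star map gives 0.986844; window check 0.5 ≤ 0.986844 < 1.9 is true → IN Λ
[4] lift (-3,-18): star map gives 1.249224; window check 0.5 ≤ 1.249224 < 1.9 is true → IN Λ

2, 3, 4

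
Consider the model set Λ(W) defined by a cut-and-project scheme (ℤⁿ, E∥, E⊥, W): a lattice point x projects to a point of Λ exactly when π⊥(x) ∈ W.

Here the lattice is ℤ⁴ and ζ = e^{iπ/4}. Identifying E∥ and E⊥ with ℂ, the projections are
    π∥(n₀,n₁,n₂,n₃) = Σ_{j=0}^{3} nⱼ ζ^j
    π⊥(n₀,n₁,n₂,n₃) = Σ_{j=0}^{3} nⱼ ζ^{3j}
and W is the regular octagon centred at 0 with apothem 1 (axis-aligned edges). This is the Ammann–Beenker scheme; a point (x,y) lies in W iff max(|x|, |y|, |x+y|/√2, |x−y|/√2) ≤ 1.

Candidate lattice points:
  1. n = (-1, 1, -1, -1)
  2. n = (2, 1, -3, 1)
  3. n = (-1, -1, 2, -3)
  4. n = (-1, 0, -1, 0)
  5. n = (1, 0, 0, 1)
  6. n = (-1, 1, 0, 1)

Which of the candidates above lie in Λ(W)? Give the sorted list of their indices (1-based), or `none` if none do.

none

With ζ = e^{iπ/4} the internal vectors are ζ^0,ζ^3,ζ^6,ζ^9.
candidate 1: n = (-1, 1, -1, -1) → π⊥ ≈ (-2.41421, +1.00000); max(|x|,|y|,|x±y|/√2) = 2.41421 > 1 ⇒ ∉ W
candidate 2: n = (2, 1, -3, 1) → π⊥ ≈ (+2.00000, +4.41421); max(|x|,|y|,|x±y|/√2) = 4.53553 > 1 ⇒ ∉ W
candidate 3: n = (-1, -1, 2, -3) → π⊥ ≈ (-2.41421, -4.82843); max(|x|,|y|,|x±y|/√2) = 5.12132 > 1 ⇒ ∉ W
candidate 4: n = (-1, 0, -1, 0) → π⊥ ≈ (-1.00000, +1.00000); max(|x|,|y|,|x±y|/√2) = 1.41421 > 1 ⇒ ∉ W
candidate 5: n = (1, 0, 0, 1) → π⊥ ≈ (+1.70711, +0.70711); max(|x|,|y|,|x±y|/√2) = 1.70711 > 1 ⇒ ∉ W
candidate 6: n = (-1, 1, 0, 1) → π⊥ ≈ (-1.00000, +1.41421); max(|x|,|y|,|x±y|/√2) = 1.70711 > 1 ⇒ ∉ W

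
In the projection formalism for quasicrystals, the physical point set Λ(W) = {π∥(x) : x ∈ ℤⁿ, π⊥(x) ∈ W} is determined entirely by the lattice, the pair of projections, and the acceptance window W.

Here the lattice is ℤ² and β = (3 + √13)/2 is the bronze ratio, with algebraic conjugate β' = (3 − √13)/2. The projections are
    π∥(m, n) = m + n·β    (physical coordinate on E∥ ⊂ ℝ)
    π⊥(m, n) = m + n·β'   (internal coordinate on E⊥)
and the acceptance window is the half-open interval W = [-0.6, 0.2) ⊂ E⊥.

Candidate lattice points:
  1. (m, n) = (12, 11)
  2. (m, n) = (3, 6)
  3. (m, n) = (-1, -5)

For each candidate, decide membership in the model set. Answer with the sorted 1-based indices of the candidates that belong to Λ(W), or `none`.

none

β' = (3−√13)/2 ≈ -0.302776.
#1 (12,11): internal coord 12 + (11)·β' = +8.669468; +8.669468 ∉ [-0.6, 0.2) → out
#2 (3,6): internal coord 3 + (6)·β' = +1.183346; +1.183346 ∉ [-0.6, 0.2) → out
#3 (-1,-5): internal coord -1 + (-5)·β' = +0.513878; +0.513878 ∉ [-0.6, 0.2) → out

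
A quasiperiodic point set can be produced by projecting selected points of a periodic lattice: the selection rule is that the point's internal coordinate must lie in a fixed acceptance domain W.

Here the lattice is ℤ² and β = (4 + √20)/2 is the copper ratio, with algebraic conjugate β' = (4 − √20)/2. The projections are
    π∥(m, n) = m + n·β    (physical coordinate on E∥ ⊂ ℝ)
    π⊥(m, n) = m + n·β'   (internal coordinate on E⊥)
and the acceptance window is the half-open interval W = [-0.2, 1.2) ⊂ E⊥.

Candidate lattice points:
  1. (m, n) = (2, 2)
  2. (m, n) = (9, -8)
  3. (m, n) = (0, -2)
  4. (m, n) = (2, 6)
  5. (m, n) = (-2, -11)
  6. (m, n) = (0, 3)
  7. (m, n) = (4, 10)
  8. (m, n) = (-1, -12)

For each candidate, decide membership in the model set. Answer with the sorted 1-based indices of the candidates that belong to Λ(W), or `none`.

β' = (4−√20)/2 ≈ -0.23607.
#1 (2,2): internal coord 2 + (2)·β' = +1.52786; +1.52786 ∉ [-0.2, 1.2) → out
#2 (9,-8): internal coord 9 + (-8)·β' = +10.88854; +10.88854 ∉ [-0.2, 1.2) → out
#3 (0,-2): internal coord 0 + (-2)·β' = +0.47214; +0.47214 ∈ [-0.2, 1.2) → IN Λ
#4 (2,6): internal coord 2 + (6)·β' = +0.58359; +0.58359 ∈ [-0.2, 1.2) → IN Λ
#5 (-2,-11): internal coord -2 + (-11)·β' = +0.59675; +0.59675 ∈ [-0.2, 1.2) → IN Λ
#6 (0,3): internal coord 0 + (3)·β' = -0.70820; -0.70820 ∉ [-0.2, 1.2) → out
#7 (4,10): internal coord 4 + (10)·β' = +1.63932; +1.63932 ∉ [-0.2, 1.2) → out
#8 (-1,-12): internal coord -1 + (-12)·β' = +1.83282; +1.83282 ∉ [-0.2, 1.2) → out

3, 4, 5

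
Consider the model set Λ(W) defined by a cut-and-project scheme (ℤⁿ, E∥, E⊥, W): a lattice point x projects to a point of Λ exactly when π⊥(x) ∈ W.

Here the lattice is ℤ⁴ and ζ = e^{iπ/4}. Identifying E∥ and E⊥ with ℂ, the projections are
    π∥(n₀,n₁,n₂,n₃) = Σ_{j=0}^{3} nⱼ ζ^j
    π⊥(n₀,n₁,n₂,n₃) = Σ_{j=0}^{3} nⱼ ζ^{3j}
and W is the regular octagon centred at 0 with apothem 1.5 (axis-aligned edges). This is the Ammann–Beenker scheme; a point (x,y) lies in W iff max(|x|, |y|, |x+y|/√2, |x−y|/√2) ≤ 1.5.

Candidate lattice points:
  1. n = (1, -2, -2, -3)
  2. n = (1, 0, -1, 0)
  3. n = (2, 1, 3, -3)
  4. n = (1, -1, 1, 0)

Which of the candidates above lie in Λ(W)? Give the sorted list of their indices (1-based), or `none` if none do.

2

Internal map: ζ^{3j} for j=0..3 gives (1,0), (−√2/2,√2/2), (0,−1), (√2/2,√2/2).
#1 (1, -2, -2, -3): internal (0.2929, -1.5355); octagon support 1.5355 vs apothem 1.5 → ∉ W
#2 (1, 0, -1, 0): internal (1.0000, 1.0000); octagon support 1.4142 vs apothem 1.5 → ∈ W
#3 (2, 1, 3, -3): internal (-0.8284, -4.4142); octagon support 4.4142 vs apothem 1.5 → ∉ W
#4 (1, -1, 1, 0): internal (1.7071, -1.7071); octagon support 2.4142 vs apothem 1.5 → ∉ W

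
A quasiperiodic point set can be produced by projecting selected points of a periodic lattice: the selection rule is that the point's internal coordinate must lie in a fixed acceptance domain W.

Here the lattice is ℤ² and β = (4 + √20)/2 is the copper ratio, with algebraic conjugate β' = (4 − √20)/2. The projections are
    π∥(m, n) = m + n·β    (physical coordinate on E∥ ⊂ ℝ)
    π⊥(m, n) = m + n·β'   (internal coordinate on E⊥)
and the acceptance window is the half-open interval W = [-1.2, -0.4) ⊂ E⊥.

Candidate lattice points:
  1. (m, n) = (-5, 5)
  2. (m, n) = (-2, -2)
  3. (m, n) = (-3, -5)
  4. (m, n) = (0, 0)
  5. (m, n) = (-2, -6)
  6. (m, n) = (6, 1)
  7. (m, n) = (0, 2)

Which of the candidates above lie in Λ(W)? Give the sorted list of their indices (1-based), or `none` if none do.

Compute β' = (4−√20)/2 = -0.23607, so π⊥(m,n) = m -0.23607·n.
#1 (-5,5): internal coord -5 + (5)·β' = -6.18034; -6.18034 ∉ [-1.2, -0.4) → out
#2 (-2,-2): internal coord -2 + (-2)·β' = -1.52786; -1.52786 ∉ [-1.2, -0.4) → out
#3 (-3,-5): internal coord -3 + (-5)·β' = -1.81966; -1.81966 ∉ [-1.2, -0.4) → out
#4 (0,0): internal coord 0 + (0)·β' = +0.00000; +0.00000 ∉ [-1.2, -0.4) → out
#5 (-2,-6): internal coord -2 + (-6)·β' = -0.58359; -0.58359 ∈ [-1.2, -0.4) → IN Λ
#6 (6,1): internal coord 6 + (1)·β' = +5.76393; +5.76393 ∉ [-1.2, -0.4) → out
#7 (0,2): internal coord 0 + (2)·β' = -0.47214; -0.47214 ∈ [-1.2, -0.4) → IN Λ

5, 7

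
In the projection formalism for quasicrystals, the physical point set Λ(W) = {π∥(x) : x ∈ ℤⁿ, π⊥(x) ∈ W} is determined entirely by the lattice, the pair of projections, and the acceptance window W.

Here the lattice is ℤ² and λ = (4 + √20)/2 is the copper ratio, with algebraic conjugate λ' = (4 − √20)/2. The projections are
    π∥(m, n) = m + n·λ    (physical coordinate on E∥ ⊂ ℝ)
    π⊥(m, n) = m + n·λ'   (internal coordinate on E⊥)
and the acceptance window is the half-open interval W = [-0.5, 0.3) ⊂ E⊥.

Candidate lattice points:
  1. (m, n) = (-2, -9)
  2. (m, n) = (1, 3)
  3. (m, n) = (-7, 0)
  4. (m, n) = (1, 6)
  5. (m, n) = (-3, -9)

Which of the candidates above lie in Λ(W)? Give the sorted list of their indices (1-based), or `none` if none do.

1, 2, 4

λ' = (4−√20)/2 ≈ -0.236068.
candidate 1: (m,n)=(-2,-9) → π∥ = -2-9·λ ≈ -40.124612, π⊥ = -2-9·λ' ≈ 0.124612 ∈ [-0.5, 0.3) ⇒ IN Λ
candidate 2: (m,n)=(1,3) → π∥ = 1+3·λ ≈ 13.708204, π⊥ = 1+3·λ' ≈ 0.291796 ∈ [-0.5, 0.3) ⇒ IN Λ
candidate 3: (m,n)=(-7,0) → π∥ = -7+0·λ ≈ -7.000000, π⊥ = -7+0·λ' ≈ -7.000000 ∉ [-0.5, 0.3) ⇒ out
candidate 4: (m,n)=(1,6) → π∥ = 1+6·λ ≈ 26.416408, π⊥ = 1+6·λ' ≈ -0.416408 ∈ [-0.5, 0.3) ⇒ IN Λ
candidate 5: (m,n)=(-3,-9) → π∥ = -3-9·λ ≈ -41.124612, π⊥ = -3-9·λ' ≈ -0.875388 ∉ [-0.5, 0.3) ⇒ out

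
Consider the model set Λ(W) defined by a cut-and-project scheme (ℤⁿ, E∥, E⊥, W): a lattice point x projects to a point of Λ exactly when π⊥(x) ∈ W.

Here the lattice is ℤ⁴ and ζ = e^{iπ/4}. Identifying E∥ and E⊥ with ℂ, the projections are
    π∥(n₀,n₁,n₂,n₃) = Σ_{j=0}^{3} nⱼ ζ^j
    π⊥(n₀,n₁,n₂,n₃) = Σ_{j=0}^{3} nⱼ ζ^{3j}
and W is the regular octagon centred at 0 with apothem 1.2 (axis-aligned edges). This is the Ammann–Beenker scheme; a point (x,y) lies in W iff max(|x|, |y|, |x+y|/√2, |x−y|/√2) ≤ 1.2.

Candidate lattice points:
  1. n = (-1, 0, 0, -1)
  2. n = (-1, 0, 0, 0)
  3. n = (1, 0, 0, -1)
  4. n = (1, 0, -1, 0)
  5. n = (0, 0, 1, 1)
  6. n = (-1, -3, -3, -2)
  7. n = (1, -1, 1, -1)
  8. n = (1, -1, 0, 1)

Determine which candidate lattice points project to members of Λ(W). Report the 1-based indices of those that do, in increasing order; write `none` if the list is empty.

π⊥(n) = n₀ + n₁ζ³ + n₂ζ⁶ + n₃ζ⁹ where ζ = e^{iπ/4}.
candidate 1: n = (-1, 0, 0, -1) → π⊥ ≈ (-1.707107, -0.707107); max(|x|,|y|,|x±y|/√2) = 1.707107 > 1.2 ⇒ ∉ W
candidate 2: n = (-1, 0, 0, 0) → π⊥ ≈ (-1.000000, +0.000000); max(|x|,|y|,|x±y|/√2) = 1.000000 ≤ 1.2 ⇒ ∈ W
candidate 3: n = (1, 0, 0, -1) → π⊥ ≈ (+0.292893, -0.707107); max(|x|,|y|,|x±y|/√2) = 0.707107 ≤ 1.2 ⇒ ∈ W
candidate 4: n = (1, 0, -1, 0) → π⊥ ≈ (+1.000000, +1.000000); max(|x|,|y|,|x±y|/√2) = 1.414214 > 1.2 ⇒ ∉ W
candidate 5: n = (0, 0, 1, 1) → π⊥ ≈ (+0.707107, -0.292893); max(|x|,|y|,|x±y|/√2) = 0.707107 ≤ 1.2 ⇒ ∈ W
candidate 6: n = (-1, -3, -3, -2) → π⊥ ≈ (-0.292893, -0.535534); max(|x|,|y|,|x±y|/√2) = 0.585786 ≤ 1.2 ⇒ ∈ W
candidate 7: n = (1, -1, 1, -1) → π⊥ ≈ (+1.000000, -2.414214); max(|x|,|y|,|x±y|/√2) = 2.414214 > 1.2 ⇒ ∉ W
candidate 8: n = (1, -1, 0, 1) → π⊥ ≈ (+2.414214, +0.000000); max(|x|,|y|,|x±y|/√2) = 2.414214 > 1.2 ⇒ ∉ W

2, 3, 5, 6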